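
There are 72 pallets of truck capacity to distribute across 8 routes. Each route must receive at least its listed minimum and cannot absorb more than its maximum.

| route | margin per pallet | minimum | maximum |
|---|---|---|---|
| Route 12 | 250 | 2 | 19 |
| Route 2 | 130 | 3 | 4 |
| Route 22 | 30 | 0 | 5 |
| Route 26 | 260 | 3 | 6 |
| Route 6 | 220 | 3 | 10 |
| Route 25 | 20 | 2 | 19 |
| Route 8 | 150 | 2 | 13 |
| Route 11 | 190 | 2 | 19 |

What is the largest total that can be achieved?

14500

Meeting every minimum uses 2+3+0+3+3+2+2+2 = 17 pallets, leaving 55.
Highest margin per pallet first: Route 26 260 > Route 12 250 > Route 6 220 > Route 11 190 > Route 8 150 > Route 2 130 > Route 22 30 > Route 25 20.
Give Route 26 3 more to hit its cap of 6 ; 52 left.
Route 12 takes 17 more to reach its cap of 19 ; 35 left.
Give Route 6 7 more to hit its cap of 10 ; 28 left.
Route 11 takes 17 more to reach its cap of 19 ; 11 left.
Route 8 takes 11 more to reach its cap of 13 ; 0 left.
Total = 250×19 + 130×3 + 260×6 + 220×10 + 20×2 + 150×13 + 190×19 = 14500.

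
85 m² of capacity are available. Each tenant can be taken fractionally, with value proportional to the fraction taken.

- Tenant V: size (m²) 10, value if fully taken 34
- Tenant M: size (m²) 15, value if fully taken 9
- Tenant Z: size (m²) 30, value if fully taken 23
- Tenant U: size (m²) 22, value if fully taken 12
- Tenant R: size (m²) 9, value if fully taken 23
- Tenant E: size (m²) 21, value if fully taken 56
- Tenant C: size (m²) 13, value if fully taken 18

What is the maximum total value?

155.2

Sort by value density: Tenant V 34/10≈3.4, Tenant E 56/21≈2.67, Tenant R 23/9≈2.56, Tenant C 18/13≈1.38, Tenant Z 23/30≈0.767, Tenant M 9/15≈0.6, Tenant U 12/22≈0.545.
All 10 m² of Tenant V fit (value 34) → 75 remain.
Tenant E: take in full, 21 m² for value 56 → 54 left.
Take all of Tenant R (9 m², value 23) → 45 m² left.
Tenant C: take in full, 13 m² for value 18 → 32 left.
Take all of Tenant Z (30 m², value 23) → 2 m² left.
Fill the last 2 m² with part of Tenant M: 2/15 of it earns 1.2.
Total value = 155.2.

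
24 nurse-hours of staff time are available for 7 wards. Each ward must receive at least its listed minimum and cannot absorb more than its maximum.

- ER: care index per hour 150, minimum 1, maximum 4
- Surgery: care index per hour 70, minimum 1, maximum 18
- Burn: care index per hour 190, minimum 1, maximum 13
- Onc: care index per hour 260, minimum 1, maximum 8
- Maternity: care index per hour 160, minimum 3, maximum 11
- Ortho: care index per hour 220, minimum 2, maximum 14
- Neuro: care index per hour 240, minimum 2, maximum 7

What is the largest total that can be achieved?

5310

Meeting every minimum uses 1+1+1+1+3+2+2 = 11 nurse-hours, leaving 13.
Highest care index per hour first: Onc 260 > Neuro 240 > Ortho 220 > Burn 190 > Maternity 160 > ER 150 > Surgery 70.
Onc: +7 to 8 (cap) — 6 left.
Neuro takes 5 more to reach its cap of 7 — 1 left.
Only 1 left; Ortho takes them to reach 3.
Total = 150×1 + 70×1 + 190×1 + 260×8 + 160×3 + 220×3 + 240×7 = 5310.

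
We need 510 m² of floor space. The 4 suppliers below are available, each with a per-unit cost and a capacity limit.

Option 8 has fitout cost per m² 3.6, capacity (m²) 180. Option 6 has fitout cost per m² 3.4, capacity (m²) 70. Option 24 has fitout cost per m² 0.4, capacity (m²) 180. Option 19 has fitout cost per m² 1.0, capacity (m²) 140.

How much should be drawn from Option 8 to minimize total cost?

Fill from the cheapest supplier first.
Option 24 (0.4): use full 180 ; 330 m² to go.
Option 19 at 1.0: take all 140 m² ; 190 still needed.
Take 70 from Option 6 at 3.4 ; need 120 more.
Option 8 (3.6): take the remaining 120 ; done.

120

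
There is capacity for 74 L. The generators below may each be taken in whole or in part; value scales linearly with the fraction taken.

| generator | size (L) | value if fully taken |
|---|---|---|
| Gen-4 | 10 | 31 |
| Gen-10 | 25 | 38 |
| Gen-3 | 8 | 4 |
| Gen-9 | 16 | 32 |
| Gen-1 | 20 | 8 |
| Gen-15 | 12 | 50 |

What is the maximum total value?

Sort by value density: Gen-15 50/12≈4.17, Gen-4 31/10≈3.1, Gen-9 32/16≈2, Gen-10 38/25≈1.52, Gen-3 4/8≈0.5, Gen-1 8/20≈0.4.
Gen-15: take in full, 12 L for value 50 — 62 left.
Gen-4: take in full, 10 L for value 31 — 52 left.
Gen-9: take in full, 16 L for value 32 — 36 left.
Take all of Gen-10 (25 L, value 38) — 11 L left.
Gen-3: take in full, 8 L for value 4 — 3 left.
Fill the last 3 L with part of Gen-1: 3/20 of it earns 1.2.
Total value = 156.2.

156.2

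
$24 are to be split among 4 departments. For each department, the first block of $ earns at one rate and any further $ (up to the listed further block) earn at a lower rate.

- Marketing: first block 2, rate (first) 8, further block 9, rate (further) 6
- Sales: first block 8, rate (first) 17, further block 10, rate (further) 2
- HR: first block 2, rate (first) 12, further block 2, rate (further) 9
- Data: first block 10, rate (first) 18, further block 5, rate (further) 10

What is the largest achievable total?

Order all 8 blocks by rate: Data/tier1 18 > Sales/tier1 17 > HR/tier1 12 > Data/tier2 10 > HR/tier2 9 > Marketing/tier1 8 > Marketing/tier2 6 > Sales/tier2 2.
Data/tier1 (18): +10 ; 14 left.
Sales/tier1 (17): +8 ; 6 left.
HR/tier1 (12): +2 ; 4 left.
Data/tier2: +4 of 5 at 10; pool empty.
Total = 18×10 + 17×8 + 12×2 + 10×4 = 380.

380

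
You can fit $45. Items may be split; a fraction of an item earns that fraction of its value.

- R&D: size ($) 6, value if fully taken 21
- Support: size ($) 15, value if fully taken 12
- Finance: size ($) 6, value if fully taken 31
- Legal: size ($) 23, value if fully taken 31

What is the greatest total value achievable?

Rank by value-to-size ratio: Finance 31/6≈5.17, R&D 21/6≈3.5, Legal 31/23≈1.35, Support 12/15≈0.8.
Finance: take in full, 6 $ for value 31 ; 39 left.
Take all of R&D (6 $, value 21) ; 33 $ left.
Take all of Legal (23 $, value 31) ; 10 $ left.
10 $ left: a 10/15 share of Support gives 12×10/15 = 8.
Total value = 91.

91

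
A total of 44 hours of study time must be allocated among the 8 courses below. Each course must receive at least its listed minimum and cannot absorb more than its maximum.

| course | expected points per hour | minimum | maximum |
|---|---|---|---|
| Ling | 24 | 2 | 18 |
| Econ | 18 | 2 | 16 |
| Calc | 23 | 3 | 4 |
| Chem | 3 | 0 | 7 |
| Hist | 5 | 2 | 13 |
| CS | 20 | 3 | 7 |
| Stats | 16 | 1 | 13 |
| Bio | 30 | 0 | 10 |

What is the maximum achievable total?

Meeting every minimum uses 2+2+3+0+2+3+1+0 = 13 hours, leaving 31.
Rank by expected points per hour: Bio 30 > Ling 24 > Calc 23 > CS 20 > Econ 18 > Stats 16 > Hist 5 > Chem 3.
Bio: +10 to 10 (cap) → 21 left.
Ling takes 16 more to reach its cap of 18 → 5 left.
Calc takes 1 more to reach its cap of 4 → 4 left.
Give CS 4 more to hit its cap of 7 → 0 left.
Total = 24×18 + 18×2 + 23×4 + 5×2 + 20×7 + 16×1 + 30×10 = 1026.

1026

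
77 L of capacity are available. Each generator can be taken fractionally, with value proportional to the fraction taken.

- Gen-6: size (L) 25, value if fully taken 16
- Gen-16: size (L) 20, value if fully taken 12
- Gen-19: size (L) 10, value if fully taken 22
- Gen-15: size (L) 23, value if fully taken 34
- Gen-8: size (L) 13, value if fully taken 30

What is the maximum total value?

Sort by value density: Gen-8 30/13≈2.31, Gen-19 22/10≈2.2, Gen-15 34/23≈1.48, Gen-6 16/25≈0.64, Gen-16 12/20≈0.6.
Gen-8: take in full, 13 L for value 30 — 64 left.
All 10 L of Gen-19 fit (value 22) — 54 remain.
Gen-15: take in full, 23 L for value 34 — 31 left.
Take all of Gen-6 (25 L, value 16) — 6 L left.
Fill the last 6 L with part of Gen-16: 6/20 of it earns 3.6.
Total value = 105.6.

105.6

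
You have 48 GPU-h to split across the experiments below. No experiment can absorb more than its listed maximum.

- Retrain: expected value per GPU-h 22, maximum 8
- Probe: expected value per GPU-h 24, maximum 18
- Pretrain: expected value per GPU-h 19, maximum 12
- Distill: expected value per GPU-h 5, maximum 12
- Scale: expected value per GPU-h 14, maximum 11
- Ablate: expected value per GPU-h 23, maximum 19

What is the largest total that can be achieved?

1102

Order the experiments by expected value per GPU-h: Probe 24 > Ablate 23 > Retrain 22 > Pretrain 19 > Scale 14 > Distill 5.
Probe takes 18 to reach its cap of 18 ; 30 left.
Give Ablate 19 to hit its cap of 19 ; 11 left.
Retrain takes 8 to reach its cap of 8 ; 3 left.
Only 3 left; Pretrain takes them to reach 3.
Total = 22×8 + 24×18 + 19×3 + 23×19 = 1102.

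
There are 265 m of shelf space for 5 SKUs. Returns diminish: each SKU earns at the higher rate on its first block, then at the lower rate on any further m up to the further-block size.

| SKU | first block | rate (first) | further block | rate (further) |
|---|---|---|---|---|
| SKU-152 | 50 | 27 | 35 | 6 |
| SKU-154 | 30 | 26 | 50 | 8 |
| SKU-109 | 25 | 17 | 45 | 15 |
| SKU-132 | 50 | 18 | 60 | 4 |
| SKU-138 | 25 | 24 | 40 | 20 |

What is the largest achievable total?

Treat each block as its own option and order by rate: SKU-152/T1 27 > SKU-154/T1 26 > SKU-138/T1 24 > SKU-138/T2 20 > SKU-132/T1 18 > SKU-109/T1 17 > SKU-109/T2 15 > SKU-154/T2 8 > SKU-152/T2 6 > SKU-132/T2 4.
Fill SKU-152 T1 block (50 at 27) ; 215 left.
SKU-154 T1 at 26: fill all 30 ; 185 left.
Fill SKU-138 T1 block (25 at 24) ; 160 left.
Fill SKU-138 T2 block (40 at 20) ; 120 left.
SKU-132 T1 at 18: fill all 50 ; 70 left.
Fill SKU-109 T1 block (25 at 17) ; 45 left.
Fill SKU-109 T2 block (45 at 15) ; 0 left.
Total = 27×50 + 26×30 + 24×25 + 20×40 + 18×50 + 17×25 + 15×45 = 5530.

5530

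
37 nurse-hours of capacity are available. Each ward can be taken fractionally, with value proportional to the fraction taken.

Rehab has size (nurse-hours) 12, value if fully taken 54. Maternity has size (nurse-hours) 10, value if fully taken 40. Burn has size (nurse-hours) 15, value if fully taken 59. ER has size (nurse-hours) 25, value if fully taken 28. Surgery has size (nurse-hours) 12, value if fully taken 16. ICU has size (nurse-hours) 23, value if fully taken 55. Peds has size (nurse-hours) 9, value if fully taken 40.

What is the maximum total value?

157.6

Best value per unit of size first: Rehab 54/12≈4.5, Peds 40/9≈4.44, Maternity 40/10≈4, Burn 59/15≈3.93, ICU 55/23≈2.39, Surgery 16/12≈1.33, ER 28/25≈1.12.
Take all of Rehab (12 nurse-hours, value 54) — 25 nurse-hours left.
All 9 nurse-hours of Peds fit (value 40) — 16 remain.
Take all of Maternity (10 nurse-hours, value 40) — 6 nurse-hours left.
Only 6 nurse-hours remain; take 6/15 of Burn for value 59×6/15 = 23.6.
Total value = 157.6.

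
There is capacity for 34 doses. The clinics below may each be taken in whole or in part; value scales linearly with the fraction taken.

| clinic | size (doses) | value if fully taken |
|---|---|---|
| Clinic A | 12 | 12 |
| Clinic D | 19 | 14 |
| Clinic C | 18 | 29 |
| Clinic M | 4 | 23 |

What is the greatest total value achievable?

Sort by value density: Clinic M 23/4≈5.75, Clinic C 29/18≈1.61, Clinic A 12/12≈1, Clinic D 14/19≈0.737.
Clinic M: take in full, 4 doses for value 23 ; 30 left.
All 18 doses of Clinic C fit (value 29) ; 12 remain.
Clinic A: take in full, 12 doses for value 12 ; 0 left.
Total value = 64.

64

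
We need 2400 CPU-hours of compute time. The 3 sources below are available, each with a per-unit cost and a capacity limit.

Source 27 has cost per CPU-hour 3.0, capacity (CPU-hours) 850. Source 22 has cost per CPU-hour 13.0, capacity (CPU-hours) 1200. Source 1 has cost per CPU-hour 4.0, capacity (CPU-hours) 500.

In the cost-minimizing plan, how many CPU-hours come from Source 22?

1050

Fill from the cheapest source first.
Source 27 at 3.0: take all 850 CPU-hours — 1550 still needed.
Take 500 from Source 1 at 4.0 — need 1050 more.
Source 22 (13.0): take the remaining 1050 — done.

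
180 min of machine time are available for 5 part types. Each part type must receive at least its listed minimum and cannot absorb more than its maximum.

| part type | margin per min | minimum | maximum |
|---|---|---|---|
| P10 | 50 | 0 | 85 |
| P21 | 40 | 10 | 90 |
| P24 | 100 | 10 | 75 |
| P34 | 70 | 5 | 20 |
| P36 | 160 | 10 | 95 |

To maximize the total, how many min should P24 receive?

Meeting every minimum uses 0+10+10+5+10 = 35 min, leaving 145.
Highest margin per min first: P36 160 > P24 100 > P34 70 > P10 50 > P21 40.
P36 takes 85 more to reach its cap of 95 → 60 left.
P24: +60 (room for 65) → 70. Pool exhausted.

70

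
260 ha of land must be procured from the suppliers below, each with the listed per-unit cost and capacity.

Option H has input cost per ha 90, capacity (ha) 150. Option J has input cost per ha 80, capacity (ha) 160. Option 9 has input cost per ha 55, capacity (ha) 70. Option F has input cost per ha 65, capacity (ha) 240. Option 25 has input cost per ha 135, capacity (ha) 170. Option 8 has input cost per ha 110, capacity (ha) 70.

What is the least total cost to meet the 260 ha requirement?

Fill from the cheapest supplier first.
Take 70 from Option 9 at 55 ; need 190 more.
Option F at 65: take 190 of its 240 ; requirement met.
Option J, Option H, Option 8, Option 25: unused.
Cost = 70×55 + 190×65 = 16200.

16200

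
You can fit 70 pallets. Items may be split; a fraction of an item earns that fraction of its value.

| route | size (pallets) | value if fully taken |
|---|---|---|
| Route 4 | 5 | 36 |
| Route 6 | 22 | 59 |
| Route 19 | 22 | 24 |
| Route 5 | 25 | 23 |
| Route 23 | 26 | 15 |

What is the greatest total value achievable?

Best value per unit of size first: Route 4 36/5≈7.2, Route 6 59/22≈2.68, Route 19 24/22≈1.09, Route 5 23/25≈0.92, Route 23 15/26≈0.577.
Take all of Route 4 (5 pallets, value 36) — 65 pallets left.
Take all of Route 6 (22 pallets, value 59) — 43 pallets left.
Route 19: take in full, 22 pallets for value 24 — 21 left.
21 pallets left: a 21/25 share of Route 5 gives 23×21/25 = 19.32.
Total value = 138.32.

138.32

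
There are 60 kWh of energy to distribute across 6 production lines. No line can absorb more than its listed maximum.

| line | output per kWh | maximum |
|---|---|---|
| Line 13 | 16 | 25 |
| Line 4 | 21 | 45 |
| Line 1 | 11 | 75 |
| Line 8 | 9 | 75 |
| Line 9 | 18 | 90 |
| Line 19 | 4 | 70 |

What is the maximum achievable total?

Highest output per kWh first: Line 4 21 > Line 9 18 > Line 13 16 > Line 1 11 > Line 8 9 > Line 19 4.
Line 4: +45 to 45 (cap) — 15 left.
Line 9: +15 (room for 90) → 15. Pool exhausted.
Total = 21×45 + 18×15 = 1215.

1215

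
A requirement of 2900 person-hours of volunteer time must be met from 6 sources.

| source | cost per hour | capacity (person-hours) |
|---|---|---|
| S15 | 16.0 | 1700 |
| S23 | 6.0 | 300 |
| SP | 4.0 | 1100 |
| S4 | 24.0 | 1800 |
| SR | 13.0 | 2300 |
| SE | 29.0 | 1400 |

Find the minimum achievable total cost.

Cheapest first:
SP at 4.0: take all 1100 person-hours ; 1800 still needed.
Take 300 from S23 at 6.0 ; need 1500 more.
SR at 13.0: take 1500 of its 2300 ; requirement met.
S15, S4, SE: unused.
Cost = 1100×4.0 + 300×6.0 + 1500×13.0 = 25700.

25700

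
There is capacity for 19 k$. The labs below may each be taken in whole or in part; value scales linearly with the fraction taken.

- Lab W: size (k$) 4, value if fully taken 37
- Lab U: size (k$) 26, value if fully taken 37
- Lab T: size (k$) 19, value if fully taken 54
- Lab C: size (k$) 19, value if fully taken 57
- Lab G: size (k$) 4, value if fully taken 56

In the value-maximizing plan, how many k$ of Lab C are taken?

11

Best value per unit of size first: Lab G 56/4≈14, Lab W 37/4≈9.25, Lab C 57/19≈3, Lab T 54/19≈2.84, Lab U 37/26≈1.42.
Lab G: take in full, 4 k$ for value 56 ; 15 left.
Lab W: take in full, 4 k$ for value 37 ; 11 left.
Only 11 k$ remain; take 11/19 of Lab C for value 57×11/19 = 33.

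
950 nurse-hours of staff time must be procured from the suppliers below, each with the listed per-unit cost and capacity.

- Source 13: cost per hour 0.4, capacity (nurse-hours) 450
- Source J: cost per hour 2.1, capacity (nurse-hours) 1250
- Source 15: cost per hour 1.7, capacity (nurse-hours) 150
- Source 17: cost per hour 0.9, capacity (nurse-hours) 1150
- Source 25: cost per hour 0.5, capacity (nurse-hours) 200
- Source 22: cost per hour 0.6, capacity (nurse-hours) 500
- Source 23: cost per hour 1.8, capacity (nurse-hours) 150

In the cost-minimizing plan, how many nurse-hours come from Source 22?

Use suppliers in increasing cost order.
Take 450 from Source 13 at 0.4 → need 500 more.
Source 25 (0.5): use full 200 → 300 nurse-hours to go.
Source 22 (0.6): take the remaining 300 → done.
Source 17, Source 15, Source 23, Source J: unused.

300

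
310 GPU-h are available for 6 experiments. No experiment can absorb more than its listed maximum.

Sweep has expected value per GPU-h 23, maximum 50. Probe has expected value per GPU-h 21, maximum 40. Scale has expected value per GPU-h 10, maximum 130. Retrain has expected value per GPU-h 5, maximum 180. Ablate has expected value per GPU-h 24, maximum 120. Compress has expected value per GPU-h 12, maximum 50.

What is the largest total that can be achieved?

5970

Rank by expected value per GPU-h: Ablate 24 > Sweep 23 > Probe 21 > Compress 12 > Scale 10 > Retrain 5.
Give Ablate 120 to hit its cap of 120 → 190 left.
Sweep takes 50 to reach its cap of 50 → 140 left.
Probe takes 40 to reach its cap of 40 → 100 left.
Compress: +50 to 50 (cap) → 50 left.
Only 50 left; Scale takes them to reach 50.
Total = 23×50 + 21×40 + 10×50 + 24×120 + 12×50 = 5970.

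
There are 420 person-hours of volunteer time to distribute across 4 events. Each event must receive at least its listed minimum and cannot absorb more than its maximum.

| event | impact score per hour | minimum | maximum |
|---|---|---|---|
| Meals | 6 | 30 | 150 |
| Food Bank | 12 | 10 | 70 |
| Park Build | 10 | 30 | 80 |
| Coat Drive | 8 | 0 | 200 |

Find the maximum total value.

3660

Meeting every minimum uses 30+10+30+0 = 70 person-hours, leaving 350.
Order the events by impact score per hour: Food Bank 12 > Park Build 10 > Coat Drive 8 > Meals 6.
Food Bank: +60 to 70 (cap) → 290 left.
Park Build takes 50 more to reach its cap of 80 → 240 left.
Coat Drive: +200 to 200 (cap) → 40 left.
Only 40 left; Meals takes them to reach 70.
Total = 6×70 + 12×70 + 10×80 + 8×200 = 3660.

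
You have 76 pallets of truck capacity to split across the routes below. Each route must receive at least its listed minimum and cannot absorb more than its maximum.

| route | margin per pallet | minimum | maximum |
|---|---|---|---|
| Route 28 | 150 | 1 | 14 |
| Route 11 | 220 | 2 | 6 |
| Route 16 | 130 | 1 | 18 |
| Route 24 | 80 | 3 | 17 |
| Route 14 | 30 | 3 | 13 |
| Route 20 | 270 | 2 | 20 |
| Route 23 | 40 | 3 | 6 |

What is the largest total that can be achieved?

12330

Meeting every minimum uses 1+2+1+3+3+2+3 = 15 pallets, leaving 61.
Order the routes by margin per pallet: Route 20 270 > Route 11 220 > Route 28 150 > Route 16 130 > Route 24 80 > Route 23 40 > Route 14 30.
Route 20: +18 to 20 (cap) — 43 left.
Route 11 takes 4 more to reach its cap of 6 — 39 left.
Give Route 28 13 more to hit its cap of 14 — 26 left.
Route 16: +17 to 18 (cap) — 9 left.
Route 24 has room for 14 more but only 9 remain, so it gets 12.
Total = 150×14 + 220×6 + 130×18 + 80×12 + 30×3 + 270×20 + 40×3 = 12330.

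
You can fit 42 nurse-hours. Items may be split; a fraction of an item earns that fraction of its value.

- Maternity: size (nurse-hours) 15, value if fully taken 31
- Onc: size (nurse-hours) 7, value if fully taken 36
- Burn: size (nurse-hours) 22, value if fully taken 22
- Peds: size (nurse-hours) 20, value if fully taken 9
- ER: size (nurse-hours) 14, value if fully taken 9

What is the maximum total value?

Sort by value density: Onc 36/7≈5.14, Maternity 31/15≈2.07, Burn 22/22≈1, ER 9/14≈0.643, Peds 9/20≈0.45.
Onc: take in full, 7 nurse-hours for value 36 — 35 left.
All 15 nurse-hours of Maternity fit (value 31) — 20 remain.
Fill the last 20 nurse-hours with part of Burn: 20/22 of it earns 20.
Total value = 87.

87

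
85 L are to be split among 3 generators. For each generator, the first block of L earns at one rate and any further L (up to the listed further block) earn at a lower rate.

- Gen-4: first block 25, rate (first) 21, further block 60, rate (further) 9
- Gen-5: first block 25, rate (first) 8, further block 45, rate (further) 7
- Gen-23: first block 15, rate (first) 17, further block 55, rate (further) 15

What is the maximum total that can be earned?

1455

Order all 6 blocks by rate: Gen-4/T1 21 > Gen-23/T1 17 > Gen-23/T2 15 > Gen-4/T2 9 > Gen-5/T1 8 > Gen-5/T2 7.
Gen-4/T1 (21): +25 — 60 left.
Fill Gen-23 T1 block (15 at 17) — 45 left.
Gen-23 T2 at 15: only 45 left, fill 45.
Total = 21×25 + 17×15 + 15×45 = 1455.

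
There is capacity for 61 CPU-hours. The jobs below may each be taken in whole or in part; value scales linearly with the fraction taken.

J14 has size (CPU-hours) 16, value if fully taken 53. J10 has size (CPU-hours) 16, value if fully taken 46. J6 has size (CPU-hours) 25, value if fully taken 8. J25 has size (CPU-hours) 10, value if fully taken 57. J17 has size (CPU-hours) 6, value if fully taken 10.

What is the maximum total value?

Best value per unit of size first: J25 57/10≈5.7, J14 53/16≈3.31, J10 46/16≈2.88, J17 10/6≈1.67, J6 8/25≈0.32.
All 10 CPU-hours of J25 fit (value 57) → 51 remain.
All 16 CPU-hours of J14 fit (value 53) → 35 remain.
All 16 CPU-hours of J10 fit (value 46) → 19 remain.
All 6 CPU-hours of J17 fit (value 10) → 13 remain.
Only 13 CPU-hours remain; take 13/25 of J6 for value 8×13/25 = 4.16.
Total value = 170.16.

170.16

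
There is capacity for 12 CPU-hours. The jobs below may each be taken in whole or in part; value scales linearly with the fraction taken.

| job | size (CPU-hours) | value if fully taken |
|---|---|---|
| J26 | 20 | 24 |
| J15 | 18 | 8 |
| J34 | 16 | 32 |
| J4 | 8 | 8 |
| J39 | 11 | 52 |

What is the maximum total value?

54

Best value per unit of size first: J39 52/11≈4.73, J34 32/16≈2, J26 24/20≈1.2, J4 8/8≈1, J15 8/18≈0.444.
Take all of J39 (11 CPU-hours, value 52) — 1 CPU-hours left.
1 CPU-hours left: a 1/16 share of J34 gives 32×1/16 = 2.
Total value = 54.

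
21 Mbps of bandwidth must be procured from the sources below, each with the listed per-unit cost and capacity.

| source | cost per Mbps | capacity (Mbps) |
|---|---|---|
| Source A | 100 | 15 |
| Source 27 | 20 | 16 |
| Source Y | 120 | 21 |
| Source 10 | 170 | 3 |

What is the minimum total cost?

820

Use sources in increasing cost order.
Source 27 at 20: take all 16 Mbps — 5 still needed.
Source A at 100: take 5 of its 15 — requirement met.
Source Y, Source 10: unused.
Cost = 16×20 + 5×100 = 820.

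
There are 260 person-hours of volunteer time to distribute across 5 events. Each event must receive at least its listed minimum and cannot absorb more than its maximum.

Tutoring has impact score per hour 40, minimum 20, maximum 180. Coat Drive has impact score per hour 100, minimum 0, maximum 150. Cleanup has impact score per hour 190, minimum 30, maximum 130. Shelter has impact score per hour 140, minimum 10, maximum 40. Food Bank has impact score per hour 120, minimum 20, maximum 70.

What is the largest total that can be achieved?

Meeting every minimum uses 20+0+30+10+20 = 80 person-hours, leaving 180.
Order the events by impact score per hour: Cleanup 190 > Shelter 140 > Food Bank 120 > Coat Drive 100 > Tutoring 40.
Cleanup: +100 to 130 (cap) → 80 left.
Shelter takes 30 more to reach its cap of 40 → 50 left.
Give Food Bank 50 more to hit its cap of 70 → 0 left.
Total = 40×20 + 190×130 + 140×40 + 120×70 = 39500.

39500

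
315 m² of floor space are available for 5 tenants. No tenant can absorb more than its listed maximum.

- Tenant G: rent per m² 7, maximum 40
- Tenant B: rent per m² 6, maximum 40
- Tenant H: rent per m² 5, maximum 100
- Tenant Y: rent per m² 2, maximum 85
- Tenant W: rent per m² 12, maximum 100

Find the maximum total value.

Highest rent per m² first: Tenant W 12 > Tenant G 7 > Tenant B 6 > Tenant H 5 > Tenant Y 2.
Tenant W takes 100 to reach its cap of 100 → 215 left.
Tenant G takes 40 to reach its cap of 40 → 175 left.
Give Tenant B 40 to hit its cap of 40 → 135 left.
Give Tenant H 100 to hit its cap of 100 → 35 left.
Tenant Y: +35 (room for 85) → 35. Pool exhausted.
Total = 7×40 + 6×40 + 5×100 + 2×35 + 12×100 = 2290.

2290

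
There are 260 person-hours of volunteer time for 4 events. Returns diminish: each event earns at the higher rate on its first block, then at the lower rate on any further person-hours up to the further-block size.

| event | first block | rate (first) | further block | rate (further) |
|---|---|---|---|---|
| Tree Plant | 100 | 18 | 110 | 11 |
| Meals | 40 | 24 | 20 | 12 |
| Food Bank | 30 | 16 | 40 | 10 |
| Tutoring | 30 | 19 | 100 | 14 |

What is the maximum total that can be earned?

Rank every tier by rate: Meals/tier1 24 > Tutoring/tier1 19 > Tree Plant/tier1 18 > Food Bank/tier1 16 > Tutoring/tier2 14 > Meals/tier2 12 > Tree Plant/tier2 11 > Food Bank/tier2 10.
Fill Meals tier1 block (40 at 24) ; 220 left.
Tutoring tier1 at 19: fill all 30 ; 190 left.
Tree Plant/tier1 (18): +100 ; 90 left.
Fill Food Bank tier1 block (30 at 16) ; 60 left.
Tutoring tier2 at 14: only 60 left, fill 60.
Total = 24×40 + 19×30 + 18×100 + 16×30 + 14×60 = 4650.

4650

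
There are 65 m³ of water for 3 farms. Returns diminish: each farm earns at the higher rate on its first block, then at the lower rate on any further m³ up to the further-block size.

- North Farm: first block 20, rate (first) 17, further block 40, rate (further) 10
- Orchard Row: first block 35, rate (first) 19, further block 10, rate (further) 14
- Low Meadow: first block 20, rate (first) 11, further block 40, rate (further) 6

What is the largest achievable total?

Order all 6 blocks by rate: Orchard Row/T1 19 > North Farm/T1 17 > Orchard Row/T2 14 > Low Meadow/T1 11 > North Farm/T2 10 > Low Meadow/T2 6.
Orchard Row T1 at 19: fill all 35 — 30 left.
Fill North Farm T1 block (20 at 17) — 10 left.
Orchard Row T2 at 14: fill all 10 — 0 left.
Total = 19×35 + 17×20 + 14×10 = 1145.

1145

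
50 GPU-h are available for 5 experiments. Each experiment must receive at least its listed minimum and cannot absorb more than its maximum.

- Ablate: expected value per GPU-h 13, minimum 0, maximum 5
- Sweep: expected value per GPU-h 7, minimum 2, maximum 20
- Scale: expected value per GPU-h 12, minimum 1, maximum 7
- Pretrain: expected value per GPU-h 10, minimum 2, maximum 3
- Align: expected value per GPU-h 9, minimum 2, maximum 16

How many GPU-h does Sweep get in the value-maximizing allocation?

19

Meeting every minimum uses 0+2+1+2+2 = 7 GPU-h, leaving 43.
Highest expected value per GPU-h first: Ablate 13 > Scale 12 > Pretrain 10 > Align 9 > Sweep 7.
Ablate takes 5 more to reach its cap of 5 ; 38 left.
Give Scale 6 more to hit its cap of 7 ; 32 left.
Pretrain takes 1 more to reach its cap of 3 ; 31 left.
Give Align 14 more to hit its cap of 16 ; 17 left.
Sweep: +17 (room for 18) → 19. Pool exhausted.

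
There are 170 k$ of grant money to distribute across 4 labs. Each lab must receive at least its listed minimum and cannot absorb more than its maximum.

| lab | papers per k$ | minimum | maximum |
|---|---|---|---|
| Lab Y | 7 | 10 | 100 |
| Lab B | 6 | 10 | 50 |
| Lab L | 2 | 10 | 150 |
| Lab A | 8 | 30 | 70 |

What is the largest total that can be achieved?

Meeting every minimum uses 10+10+10+30 = 60 k$, leaving 110.
Rank by papers per k$: Lab A 8 > Lab Y 7 > Lab B 6 > Lab L 2.
Lab A takes 40 more to reach its cap of 70 — 70 left.
Lab Y has room for 90 more but only 70 remain, so it gets 80.
Total = 7×80 + 6×10 + 2×10 + 8×70 = 1200.

1200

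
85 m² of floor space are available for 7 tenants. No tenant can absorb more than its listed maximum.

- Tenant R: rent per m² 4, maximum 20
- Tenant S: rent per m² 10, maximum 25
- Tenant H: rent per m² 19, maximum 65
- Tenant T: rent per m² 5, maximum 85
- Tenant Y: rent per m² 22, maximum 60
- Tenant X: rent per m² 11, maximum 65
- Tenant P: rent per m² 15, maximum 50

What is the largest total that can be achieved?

1795

Highest rent per m² first: Tenant Y 22 > Tenant H 19 > Tenant P 15 > Tenant X 11 > Tenant S 10 > Tenant T 5 > Tenant R 4.
Give Tenant Y 60 to hit its cap of 60 — 25 left.
Tenant H has room for 65 but only 25 remain, so it gets 25.
Total = 19×25 + 22×60 = 1795.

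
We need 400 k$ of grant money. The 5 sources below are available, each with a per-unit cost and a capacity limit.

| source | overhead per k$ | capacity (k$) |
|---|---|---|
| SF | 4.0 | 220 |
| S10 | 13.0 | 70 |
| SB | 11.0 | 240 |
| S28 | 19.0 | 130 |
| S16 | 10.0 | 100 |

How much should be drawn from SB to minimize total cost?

Cheapest first:
Take 220 from SF at 4.0 — need 180 more.
S16 at 10.0: take all 100 k$ — 80 still needed.
SB (11.0): take the remaining 80 — done.
S10, S28: unused.

80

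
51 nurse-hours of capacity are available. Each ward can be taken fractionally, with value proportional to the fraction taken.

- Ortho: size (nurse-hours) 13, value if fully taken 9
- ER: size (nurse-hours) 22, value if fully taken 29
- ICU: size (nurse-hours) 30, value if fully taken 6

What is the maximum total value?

Rank by value-to-size ratio: ER 29/22≈1.32, Ortho 9/13≈0.692, ICU 6/30≈0.2.
Take all of ER (22 nurse-hours, value 29) ; 29 nurse-hours left.
All 13 nurse-hours of Ortho fit (value 9) ; 16 remain.
16 nurse-hours left: a 16/30 share of ICU gives 6×16/30 = 3.2.
Total value = 41.2.

41.2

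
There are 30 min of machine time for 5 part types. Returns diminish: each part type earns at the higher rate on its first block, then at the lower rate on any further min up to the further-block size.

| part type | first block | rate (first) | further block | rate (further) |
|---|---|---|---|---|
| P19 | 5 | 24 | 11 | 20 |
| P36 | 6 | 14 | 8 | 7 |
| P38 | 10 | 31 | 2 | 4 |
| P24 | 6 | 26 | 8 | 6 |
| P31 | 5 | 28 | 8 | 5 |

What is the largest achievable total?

806

Treat each block as its own option and order by rate: P38/first 31 > P31/first 28 > P24/first 26 > P19/first 24 > P19/second 20 > P36/first 14 > P36/second 7 > P24/second 6 > P31/second 5 > P38/second 4.
P38 first at 31: fill all 10 → 20 left.
P31/first (28): +5 → 15 left.
P24/first (26): +6 → 9 left.
P19 first at 24: fill all 5 → 4 left.
P19/second: +4 of 11 at 20; pool empty.
Total = 31×10 + 28×5 + 26×6 + 24×5 + 20×4 = 806.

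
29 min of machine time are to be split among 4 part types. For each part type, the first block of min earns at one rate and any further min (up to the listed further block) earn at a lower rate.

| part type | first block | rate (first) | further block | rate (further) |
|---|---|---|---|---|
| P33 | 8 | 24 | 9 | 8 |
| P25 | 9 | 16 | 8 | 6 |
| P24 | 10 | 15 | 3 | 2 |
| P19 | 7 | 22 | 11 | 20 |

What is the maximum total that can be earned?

Treat each block as its own option and order by rate: P33/first 24 > P19/first 22 > P19/second 20 > P25/first 16 > P24/first 15 > P33/second 8 > P25/second 6 > P24/second 2.
P33/first (24): +8 → 21 left.
P19/first (22): +7 → 14 left.
Fill P19 second block (11 at 20) → 3 left.
3 remain; put them into P25 first at 16.
Total = 24×8 + 22×7 + 20×11 + 16×3 = 614.

614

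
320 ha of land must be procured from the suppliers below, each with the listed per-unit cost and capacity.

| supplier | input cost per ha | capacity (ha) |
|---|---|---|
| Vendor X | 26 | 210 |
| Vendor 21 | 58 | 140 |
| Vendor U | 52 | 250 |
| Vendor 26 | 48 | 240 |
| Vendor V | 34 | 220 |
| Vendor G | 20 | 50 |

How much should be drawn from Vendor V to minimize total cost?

Fill from the cheapest supplier first.
Take 50 from Vendor G at 20 → need 270 more.
Vendor X (26): use full 210 → 60 ha to go.
Vendor V (34): take the remaining 60 → done.
Vendor 26, Vendor U, Vendor 21: unused.

60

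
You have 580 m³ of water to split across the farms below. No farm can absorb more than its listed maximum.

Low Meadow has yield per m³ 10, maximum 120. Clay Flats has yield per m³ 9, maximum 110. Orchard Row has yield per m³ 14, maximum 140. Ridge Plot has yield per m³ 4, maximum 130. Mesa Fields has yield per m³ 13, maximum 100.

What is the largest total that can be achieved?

5890

Rank by yield per m³: Orchard Row 14 > Mesa Fields 13 > Low Meadow 10 > Clay Flats 9 > Ridge Plot 4.
Give Orchard Row 140 to hit its cap of 140 → 440 left.
Give Mesa Fields 100 to hit its cap of 100 → 340 left.
Low Meadow takes 120 to reach its cap of 120 → 220 left.
Clay Flats takes 110 to reach its cap of 110 → 110 left.
Only 110 left; Ridge Plot takes them to reach 110.
Total = 10×120 + 9×110 + 14×140 + 4×110 + 13×100 = 5890.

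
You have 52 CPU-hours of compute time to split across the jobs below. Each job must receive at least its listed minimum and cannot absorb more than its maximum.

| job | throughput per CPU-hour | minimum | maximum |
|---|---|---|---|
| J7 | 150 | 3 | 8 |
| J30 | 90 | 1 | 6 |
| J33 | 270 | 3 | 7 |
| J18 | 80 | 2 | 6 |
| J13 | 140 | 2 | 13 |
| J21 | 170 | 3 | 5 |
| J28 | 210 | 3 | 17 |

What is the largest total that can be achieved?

9440

Meeting every minimum uses 3+1+3+2+2+3+3 = 17 CPU-hours, leaving 35.
Rank by throughput per CPU-hour: J33 270 > J28 210 > J21 170 > J7 150 > J13 140 > J30 90 > J18 80.
J33: +4 to 7 (cap) ; 31 left.
J28 takes 14 more to reach its cap of 17 ; 17 left.
Give J21 2 more to hit its cap of 5 ; 15 left.
Give J7 5 more to hit its cap of 8 ; 10 left.
Only 10 left; J13 takes them to reach 12.
Total = 150×8 + 90×1 + 270×7 + 80×2 + 140×12 + 170×5 + 210×17 = 9440.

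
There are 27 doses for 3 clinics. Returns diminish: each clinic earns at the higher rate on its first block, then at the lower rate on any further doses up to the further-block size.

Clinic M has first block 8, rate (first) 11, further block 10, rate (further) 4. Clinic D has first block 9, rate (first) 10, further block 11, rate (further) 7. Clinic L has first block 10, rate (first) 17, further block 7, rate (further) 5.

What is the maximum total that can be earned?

348

Rank every tier by rate: Clinic L/T1 17 > Clinic M/T1 11 > Clinic D/T1 10 > Clinic D/T2 7 > Clinic L/T2 5 > Clinic M/T2 4.
Clinic L/T1 (17): +10 → 17 left.
Clinic M/T1 (11): +8 → 9 left.
Fill Clinic D T1 block (9 at 10) → 0 left.
Total = 17×10 + 11×8 + 10×9 = 348.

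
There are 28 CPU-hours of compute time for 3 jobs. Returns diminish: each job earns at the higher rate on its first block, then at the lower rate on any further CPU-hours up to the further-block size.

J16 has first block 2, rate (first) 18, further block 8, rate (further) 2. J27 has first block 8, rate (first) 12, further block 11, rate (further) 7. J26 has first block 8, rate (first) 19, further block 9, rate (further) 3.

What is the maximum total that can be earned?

354

Order all 6 blocks by rate: J26/first 19 > J16/first 18 > J27/first 12 > J27/second 7 > J26/second 3 > J16/second 2.
J26 first at 19: fill all 8 — 20 left.
J16/first (18): +2 — 18 left.
Fill J27 first block (8 at 12) — 10 left.
J27 second at 7: only 10 left, fill 10.
Total = 19×8 + 18×2 + 12×8 + 7×10 = 354.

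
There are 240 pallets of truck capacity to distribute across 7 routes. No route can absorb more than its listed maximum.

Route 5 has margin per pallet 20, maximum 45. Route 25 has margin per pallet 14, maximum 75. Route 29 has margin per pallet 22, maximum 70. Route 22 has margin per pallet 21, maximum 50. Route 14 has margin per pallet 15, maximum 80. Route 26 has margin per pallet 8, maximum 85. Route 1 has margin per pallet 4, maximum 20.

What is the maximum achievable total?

Highest margin per pallet first: Route 29 22 > Route 22 21 > Route 5 20 > Route 14 15 > Route 25 14 > Route 26 8 > Route 1 4.
Route 29: +70 to 70 (cap) — 170 left.
Give Route 22 50 to hit its cap of 50 — 120 left.
Route 5 takes 45 to reach its cap of 45 — 75 left.
Only 75 left; Route 14 takes them to reach 75.
Total = 20×45 + 22×70 + 21×50 + 15×75 = 4615.

4615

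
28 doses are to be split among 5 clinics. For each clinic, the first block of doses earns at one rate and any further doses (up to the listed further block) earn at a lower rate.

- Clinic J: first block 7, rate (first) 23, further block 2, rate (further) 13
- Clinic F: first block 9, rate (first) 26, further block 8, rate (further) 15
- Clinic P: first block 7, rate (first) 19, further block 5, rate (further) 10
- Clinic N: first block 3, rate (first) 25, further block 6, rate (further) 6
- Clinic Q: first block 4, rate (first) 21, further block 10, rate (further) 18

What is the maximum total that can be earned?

649

Rank every tier by rate: Clinic F/T1 26 > Clinic N/T1 25 > Clinic J/T1 23 > Clinic Q/T1 21 > Clinic P/T1 19 > Clinic Q/T2 18 > Clinic F/T2 15 > Clinic J/T2 13 > Clinic P/T2 10 > Clinic N/T2 6.
Clinic F/T1 (26): +9 ; 19 left.
Clinic N T1 at 25: fill all 3 ; 16 left.
Clinic J/T1 (23): +7 ; 9 left.
Fill Clinic Q T1 block (4 at 21) ; 5 left.
Clinic P/T1: +5 of 7 at 19; pool empty.
Total = 26×9 + 25×3 + 23×7 + 21×4 + 19×5 = 649.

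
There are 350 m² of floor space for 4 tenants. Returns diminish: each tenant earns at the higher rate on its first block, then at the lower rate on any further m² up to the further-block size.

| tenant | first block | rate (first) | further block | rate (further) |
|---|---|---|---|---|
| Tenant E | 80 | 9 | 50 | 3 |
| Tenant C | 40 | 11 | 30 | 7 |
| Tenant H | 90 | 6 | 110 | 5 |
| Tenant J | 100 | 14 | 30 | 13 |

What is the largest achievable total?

Treat each block as its own option and order by rate: Tenant J/tier1 14 > Tenant J/tier2 13 > Tenant C/tier1 11 > Tenant E/tier1 9 > Tenant C/tier2 7 > Tenant H/tier1 6 > Tenant H/tier2 5 > Tenant E/tier2 3.
Fill Tenant J tier1 block (100 at 14) ; 250 left.
Tenant J tier2 at 13: fill all 30 ; 220 left.
Fill Tenant C tier1 block (40 at 11) ; 180 left.
Tenant E tier1 at 9: fill all 80 ; 100 left.
Tenant C/tier2 (7): +30 ; 70 left.
70 remain; put them into Tenant H tier1 at 6.
Total = 14×100 + 13×30 + 11×40 + 9×80 + 7×30 + 6×70 = 3580.

3580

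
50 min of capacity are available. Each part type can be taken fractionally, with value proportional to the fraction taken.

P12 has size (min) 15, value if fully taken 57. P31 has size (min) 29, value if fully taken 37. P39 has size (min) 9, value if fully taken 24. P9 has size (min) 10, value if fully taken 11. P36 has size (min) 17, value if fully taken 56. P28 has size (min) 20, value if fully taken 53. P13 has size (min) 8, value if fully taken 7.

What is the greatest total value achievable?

Best value per unit of size first: P12 57/15≈3.8, P36 56/17≈3.29, P39 24/9≈2.67, P28 53/20≈2.65, P31 37/29≈1.28, P9 11/10≈1.1, P13 7/8≈0.875.
All 15 min of P12 fit (value 57) ; 35 remain.
P36: take in full, 17 min for value 56 ; 18 left.
P39: take in full, 9 min for value 24 ; 9 left.
9 min left: a 9/20 share of P28 gives 53×9/20 = 23.85.
Total value = 160.85.

160.85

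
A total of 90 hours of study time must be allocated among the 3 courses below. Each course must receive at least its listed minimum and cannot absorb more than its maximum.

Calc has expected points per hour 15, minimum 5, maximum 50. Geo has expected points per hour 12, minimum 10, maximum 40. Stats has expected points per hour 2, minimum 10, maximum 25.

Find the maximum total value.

1130

Meeting every minimum uses 5+10+10 = 25 hours, leaving 65.
Order the courses by expected points per hour: Calc 15 > Geo 12 > Stats 2.
Give Calc 45 more to hit its cap of 50 → 20 left.
Geo has room for 30 more but only 20 remain, so it gets 30.
Total = 15×50 + 12×30 + 2×10 = 1130.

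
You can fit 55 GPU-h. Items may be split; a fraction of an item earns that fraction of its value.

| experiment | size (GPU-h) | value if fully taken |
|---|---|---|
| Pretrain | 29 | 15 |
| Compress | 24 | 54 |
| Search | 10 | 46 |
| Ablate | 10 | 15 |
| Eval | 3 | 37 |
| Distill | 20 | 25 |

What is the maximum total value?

162

Best value per unit of size first: Eval 37/3≈12.3, Search 46/10≈4.6, Compress 54/24≈2.25, Ablate 15/10≈1.5, Distill 25/20≈1.25, Pretrain 15/29≈0.517.
Take all of Eval (3 GPU-h, value 37) ; 52 GPU-h left.
Take all of Search (10 GPU-h, value 46) ; 42 GPU-h left.
All 24 GPU-h of Compress fit (value 54) ; 18 remain.
All 10 GPU-h of Ablate fit (value 15) ; 8 remain.
Only 8 GPU-h remain; take 8/20 of Distill for value 25×8/20 = 10.
Total value = 162.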